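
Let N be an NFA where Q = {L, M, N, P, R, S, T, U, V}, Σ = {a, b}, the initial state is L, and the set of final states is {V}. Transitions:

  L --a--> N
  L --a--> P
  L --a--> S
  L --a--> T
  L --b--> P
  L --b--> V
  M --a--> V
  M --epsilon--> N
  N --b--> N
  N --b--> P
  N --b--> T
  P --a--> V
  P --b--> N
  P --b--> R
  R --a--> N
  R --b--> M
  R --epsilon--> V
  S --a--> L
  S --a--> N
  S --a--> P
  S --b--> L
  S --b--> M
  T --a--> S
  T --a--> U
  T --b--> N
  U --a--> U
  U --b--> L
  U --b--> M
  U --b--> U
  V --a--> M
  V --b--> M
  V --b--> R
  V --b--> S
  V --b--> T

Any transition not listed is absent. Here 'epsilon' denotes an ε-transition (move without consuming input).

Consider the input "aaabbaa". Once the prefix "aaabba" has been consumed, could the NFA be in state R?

No

Start in {L}.
Read 'a': {L} → {N, P, S, T}.
Read 'a': {N, P, S, T} → {L, N, P, S, U, V}.
Read 'a': {L, N, P, S, U, V} → {L, M, N, P, S, T, U, V}.
Read 'b': {L, M, N, P, S, T, U, V} → {L, M, N, P, R, S, T, U, V}.
Read 'b': {L, M, N, P, R, S, T, U, V} → {L, M, N, P, R, S, T, U, V}.
Read 'a': {L, M, N, P, R, S, T, U, V} → {L, M, N, P, S, T, U, V}.
State R is not in {L, M, N, P, S, T, U, V}.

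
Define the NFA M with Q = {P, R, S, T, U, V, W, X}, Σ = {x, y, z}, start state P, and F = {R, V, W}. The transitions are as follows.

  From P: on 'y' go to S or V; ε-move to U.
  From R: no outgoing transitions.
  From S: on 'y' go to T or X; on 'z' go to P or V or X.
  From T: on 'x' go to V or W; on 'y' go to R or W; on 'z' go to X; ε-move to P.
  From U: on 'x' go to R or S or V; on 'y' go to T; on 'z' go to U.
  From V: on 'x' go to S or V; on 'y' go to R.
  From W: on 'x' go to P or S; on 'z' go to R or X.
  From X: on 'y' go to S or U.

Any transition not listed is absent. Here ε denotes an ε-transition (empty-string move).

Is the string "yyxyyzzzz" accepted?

No

Start: ε-closure({P}) = {P, U}.
Read 'y': P→{S, V}, U→{T}; union {S, T, V}; ε-closure = {P, S, T, U, V}.
Read 'y': P→{S, V}, S→{T, X}, T→{R, W}, U→{T}, V→{R}; union {R, S, T, V, W, X}; ε-closure = {P, R, S, T, U, V, W, X}.
Read 'x': P→∅, R→∅, S→∅, T→{V, W}, U→{R, S, V}, V→{S, V}, W→{P, S}, X→∅; union {P, R, S, V, W}; ε-closure = {P, R, S, U, V, W}.
Read 'y': P→{S, V}, R→∅, S→{T, X}, U→{T}, V→{R}, W→∅; union {R, S, T, V, X}; ε-closure = {P, R, S, T, U, V, X}.
Read 'y': P→{S, V}, R→∅, S→{T, X}, T→{R, W}, U→{T}, V→{R}, X→{S, U}; union {R, S, T, U, V, W, X}; ε-closure = {P, R, S, T, U, V, W, X}.
Read 'z': P→∅, R→∅, S→{P, V, X}, T→{X}, U→{U}, V→∅, W→{R, X}, X→∅; now {P, R, U, V, X}.
Read 'z': P→∅, R→∅, U→{U}, V→∅, X→∅; now {U}.
Read 'z': U→{U}; now {U}.
Read 'z': U→{U}; now {U}.
The final set {U} contains no accepting state.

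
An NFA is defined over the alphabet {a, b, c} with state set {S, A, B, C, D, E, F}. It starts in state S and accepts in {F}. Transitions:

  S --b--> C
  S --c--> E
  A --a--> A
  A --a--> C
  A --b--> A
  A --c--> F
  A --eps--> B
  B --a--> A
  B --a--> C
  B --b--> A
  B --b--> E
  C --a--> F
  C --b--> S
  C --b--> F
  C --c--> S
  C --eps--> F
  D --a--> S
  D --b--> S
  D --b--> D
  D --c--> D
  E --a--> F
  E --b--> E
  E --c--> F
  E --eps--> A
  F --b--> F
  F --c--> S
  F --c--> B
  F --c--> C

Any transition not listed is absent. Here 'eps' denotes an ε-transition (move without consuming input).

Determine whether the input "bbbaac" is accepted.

No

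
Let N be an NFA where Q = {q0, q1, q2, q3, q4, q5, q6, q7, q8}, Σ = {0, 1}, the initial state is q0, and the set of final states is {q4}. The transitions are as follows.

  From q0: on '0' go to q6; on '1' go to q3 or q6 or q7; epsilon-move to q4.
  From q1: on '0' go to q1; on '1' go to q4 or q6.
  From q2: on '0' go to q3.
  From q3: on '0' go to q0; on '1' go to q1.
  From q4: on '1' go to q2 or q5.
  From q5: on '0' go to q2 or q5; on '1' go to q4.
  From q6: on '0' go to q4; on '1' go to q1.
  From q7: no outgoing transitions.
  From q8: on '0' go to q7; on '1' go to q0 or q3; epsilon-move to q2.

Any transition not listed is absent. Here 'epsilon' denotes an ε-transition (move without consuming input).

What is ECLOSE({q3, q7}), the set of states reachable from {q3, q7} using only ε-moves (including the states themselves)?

Begin with {q3, q7}.
No ε-moves leave this set, so the closure equals the set itself.

{q3, q7}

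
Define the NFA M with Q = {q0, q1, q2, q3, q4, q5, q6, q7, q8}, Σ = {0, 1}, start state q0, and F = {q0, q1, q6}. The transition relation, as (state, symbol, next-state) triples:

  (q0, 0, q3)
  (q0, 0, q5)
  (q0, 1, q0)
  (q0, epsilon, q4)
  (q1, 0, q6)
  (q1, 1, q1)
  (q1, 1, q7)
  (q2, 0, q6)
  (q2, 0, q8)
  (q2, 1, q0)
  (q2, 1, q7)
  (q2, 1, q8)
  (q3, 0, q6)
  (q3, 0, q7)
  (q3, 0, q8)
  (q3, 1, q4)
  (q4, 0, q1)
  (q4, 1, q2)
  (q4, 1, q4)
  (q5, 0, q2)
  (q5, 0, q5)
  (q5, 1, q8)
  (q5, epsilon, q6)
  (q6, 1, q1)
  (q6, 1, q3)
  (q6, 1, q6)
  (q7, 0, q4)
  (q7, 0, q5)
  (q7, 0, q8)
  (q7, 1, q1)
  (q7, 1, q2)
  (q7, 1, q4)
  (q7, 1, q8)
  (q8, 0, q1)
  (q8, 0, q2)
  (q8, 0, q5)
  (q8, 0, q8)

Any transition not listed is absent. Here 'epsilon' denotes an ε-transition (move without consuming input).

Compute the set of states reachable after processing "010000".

{q1, q2, q5, q6, q8}

Start: ε-closure({q0}) = {q0, q4}.
Read '0': q0→{q3, q5}, q4→{q1}; union {q1, q3, q5}; ε-closure = {q1, q3, q5, q6}.
Read '1': q1→{q1, q7}, q3→{q4}, q5→{q8}, q6→{q1, q3, q6}; now {q1, q3, q4, q6, q7, q8}.
Read '0': q1→{q6}, q3→{q6, q7, q8}, q4→{q1}, q6→∅, q7→{q4, q5, q8}, q8→{q1, q2, q5, q8}; now {q1, q2, q4, q5, q6, q7, q8}.
Read '0': q1→{q6}, q2→{q6, q8}, q4→{q1}, q5→{q2, q5}, q6→∅, q7→{q4, q5, q8}, q8→{q1, q2, q5, q8}; now {q1, q2, q4, q5, q6, q8}.
Read '0': q1→{q6}, q2→{q6, q8}, q4→{q1}, q5→{q2, q5}, q6→∅, q8→{q1, q2, q5, q8}; now {q1, q2, q5, q6, q8}.
Read '0': q1→{q6}, q2→{q6, q8}, q5→{q2, q5}, q6→∅, q8→{q1, q2, q5, q8}; now {q1, q2, q5, q6, q8}.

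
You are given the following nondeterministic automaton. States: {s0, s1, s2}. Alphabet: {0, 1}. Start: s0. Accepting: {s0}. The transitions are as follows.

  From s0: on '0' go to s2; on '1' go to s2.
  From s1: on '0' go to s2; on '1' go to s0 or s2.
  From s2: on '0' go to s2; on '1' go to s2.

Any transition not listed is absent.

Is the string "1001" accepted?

Start in {s0}.
Read '1': s0→{s2}; now {s2}.
Read '0': s2→{s2}; now {s2}.
Read '0': s2→{s2}; now {s2}.
Read '1': s2→{s2}; now {s2}.
The final set {s2} contains no accepting state.

No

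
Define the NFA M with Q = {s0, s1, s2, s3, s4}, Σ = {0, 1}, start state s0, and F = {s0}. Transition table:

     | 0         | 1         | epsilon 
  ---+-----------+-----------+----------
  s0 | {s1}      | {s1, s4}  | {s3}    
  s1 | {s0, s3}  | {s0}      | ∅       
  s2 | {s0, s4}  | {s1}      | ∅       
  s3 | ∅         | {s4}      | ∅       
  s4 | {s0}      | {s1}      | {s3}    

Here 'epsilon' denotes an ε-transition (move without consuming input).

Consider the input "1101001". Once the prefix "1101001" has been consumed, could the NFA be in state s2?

Start: ε-closure({s0}) = {s0, s3}.
Read '1': {s0, s3} → {s1, s3, s4}.
Read '1': {s1, s3, s4} → {s0, s1, s3, s4}.
Read '0': {s0, s1, s3, s4} → {s0, s1, s3}.
Read '1': {s0, s1, s3} → {s0, s1, s3, s4}.
Read '0': {s0, s1, s3, s4} → {s0, s1, s3}.
Read '0': {s0, s1, s3} → {s0, s1, s3}.
Read '1': {s0, s1, s3} → {s0, s1, s3, s4}.
State s2 is not in {s0, s1, s3, s4}.

No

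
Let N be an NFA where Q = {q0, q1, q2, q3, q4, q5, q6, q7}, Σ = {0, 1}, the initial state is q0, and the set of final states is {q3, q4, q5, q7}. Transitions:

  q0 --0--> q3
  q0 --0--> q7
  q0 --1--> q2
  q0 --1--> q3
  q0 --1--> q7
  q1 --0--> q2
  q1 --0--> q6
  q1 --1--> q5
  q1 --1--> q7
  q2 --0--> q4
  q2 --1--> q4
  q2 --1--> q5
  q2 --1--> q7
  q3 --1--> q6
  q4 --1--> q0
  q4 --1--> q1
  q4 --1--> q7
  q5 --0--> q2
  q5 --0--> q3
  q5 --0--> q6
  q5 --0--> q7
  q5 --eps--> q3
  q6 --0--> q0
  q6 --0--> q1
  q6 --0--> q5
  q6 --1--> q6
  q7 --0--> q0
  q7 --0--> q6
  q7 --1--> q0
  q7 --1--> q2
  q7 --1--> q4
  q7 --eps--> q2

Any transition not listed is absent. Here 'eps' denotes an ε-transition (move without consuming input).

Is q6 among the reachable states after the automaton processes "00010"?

Yes

Start in {q0}.
Read '0': {q0} → {q2, q3, q7}.
Read '0': {q2, q3, q7} → {q0, q4, q6}.
Read '0': {q0, q4, q6} → {q0, q1, q2, q3, q5, q7}.
Read '1': {q0, q1, q2, q3, q5, q7} → {q0, q2, q3, q4, q5, q6, q7}.
Read '0': {q0, q2, q3, q4, q5, q6, q7} → {q0, q1, q2, q3, q4, q5, q6, q7}.
State q6 is in {q0, q1, q2, q3, q4, q5, q6, q7}.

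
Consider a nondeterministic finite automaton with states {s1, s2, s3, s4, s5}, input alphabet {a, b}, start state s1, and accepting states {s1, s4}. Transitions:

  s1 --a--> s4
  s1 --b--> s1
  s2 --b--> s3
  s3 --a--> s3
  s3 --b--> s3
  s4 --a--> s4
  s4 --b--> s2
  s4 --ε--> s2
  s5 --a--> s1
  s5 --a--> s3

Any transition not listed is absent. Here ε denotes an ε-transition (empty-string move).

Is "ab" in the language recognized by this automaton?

Start in {s1}.
Read 'a': s1→{s4}; union {s4}; ε-closure = {s2, s4}.
Read 'b': s2→{s3}, s4→{s2}; now {s2, s3}.
The final set {s2, s3} contains no accepting state.

No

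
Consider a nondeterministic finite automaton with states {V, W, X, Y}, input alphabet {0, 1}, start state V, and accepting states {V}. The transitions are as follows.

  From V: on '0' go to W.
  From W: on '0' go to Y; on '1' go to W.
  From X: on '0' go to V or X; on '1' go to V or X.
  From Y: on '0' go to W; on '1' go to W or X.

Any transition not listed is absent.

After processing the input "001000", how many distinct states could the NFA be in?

4

Start in {V}.
Read '0': {V} → {W}.
Read '0': {W} → {Y}.
Read '1': {Y} → {W, X}.
Read '0': {W, X} → {V, X, Y}.
Read '0': {V, X, Y} → {V, W, X}.
Read '0': {V, W, X} → {V, W, X, Y}.
That set has 4 states.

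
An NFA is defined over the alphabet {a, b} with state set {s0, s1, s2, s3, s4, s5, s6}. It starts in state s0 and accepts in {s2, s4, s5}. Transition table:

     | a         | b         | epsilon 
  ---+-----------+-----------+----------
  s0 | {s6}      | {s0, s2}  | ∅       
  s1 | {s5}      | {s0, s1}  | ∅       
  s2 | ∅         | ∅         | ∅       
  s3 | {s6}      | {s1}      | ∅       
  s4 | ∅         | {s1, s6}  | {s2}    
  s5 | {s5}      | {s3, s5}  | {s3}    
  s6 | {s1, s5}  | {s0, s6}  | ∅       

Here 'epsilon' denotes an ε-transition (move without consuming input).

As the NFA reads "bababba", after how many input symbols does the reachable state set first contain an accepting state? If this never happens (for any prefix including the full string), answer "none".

1

Start in {s0}.
Read 'b': s0→{s0, s2}; now {s0, s2}.
None of the earlier sets intersect F, but {s0, s2} does.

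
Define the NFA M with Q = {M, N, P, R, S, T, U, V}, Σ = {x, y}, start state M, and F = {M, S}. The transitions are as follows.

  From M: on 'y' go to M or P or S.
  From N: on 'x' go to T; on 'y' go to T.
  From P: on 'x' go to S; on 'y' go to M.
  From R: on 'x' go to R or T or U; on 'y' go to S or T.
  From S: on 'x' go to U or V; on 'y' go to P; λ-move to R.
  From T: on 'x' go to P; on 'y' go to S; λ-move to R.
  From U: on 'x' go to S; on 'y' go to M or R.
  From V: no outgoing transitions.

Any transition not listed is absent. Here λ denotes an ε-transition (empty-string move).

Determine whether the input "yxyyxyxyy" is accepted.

Start in {M}.
Read 'y': {M} → {M, P, R, S}.
Read 'x': {M, P, R, S} → {R, S, T, U, V}.
Read 'y': {R, S, T, U, V} → {M, P, R, S, T}.
Read 'y': {M, P, R, S, T} → {M, P, R, S, T}.
Read 'x': {M, P, R, S, T} → {P, R, S, T, U, V}.
Read 'y': {P, R, S, T, U, V} → {M, P, R, S, T}.
Read 'x': {M, P, R, S, T} → {P, R, S, T, U, V}.
Read 'y': {P, R, S, T, U, V} → {M, P, R, S, T}.
Read 'y': {M, P, R, S, T} → {M, P, R, S, T}.
The final set {M, P, R, S, T} contains the accepting states M, S.

Yes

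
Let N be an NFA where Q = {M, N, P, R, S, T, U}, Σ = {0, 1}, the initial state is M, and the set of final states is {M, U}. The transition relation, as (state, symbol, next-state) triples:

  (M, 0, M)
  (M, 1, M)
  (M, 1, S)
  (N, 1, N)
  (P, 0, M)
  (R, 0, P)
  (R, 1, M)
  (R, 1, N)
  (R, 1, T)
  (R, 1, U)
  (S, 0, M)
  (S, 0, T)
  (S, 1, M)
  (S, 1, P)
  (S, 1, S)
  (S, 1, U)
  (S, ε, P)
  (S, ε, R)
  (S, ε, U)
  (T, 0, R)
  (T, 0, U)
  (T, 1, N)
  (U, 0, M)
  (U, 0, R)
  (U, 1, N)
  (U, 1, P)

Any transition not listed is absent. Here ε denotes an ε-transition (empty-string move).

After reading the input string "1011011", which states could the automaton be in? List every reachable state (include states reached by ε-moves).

{M, N, P, R, S, T, U}

Start in {M}.
Read '1': M→{M, S}; union {M, S}; ε-closure = {M, P, R, S, U}.
Read '0': M→{M}, P→{M}, R→{P}, S→{M, T}, U→{M, R}; now {M, P, R, T}.
Read '1': M→{M, S}, P→∅, R→{M, N, T, U}, T→{N}; union {M, N, S, T, U}; ε-closure = {M, N, P, R, S, T, U}.
Read '1': M→{M, S}, N→{N}, P→∅, R→{M, N, T, U}, S→{M, P, S, U}, T→{N}, U→{N, P}; union {M, N, P, S, T, U}; ε-closure = {M, N, P, R, S, T, U}.
Read '0': M→{M}, N→∅, P→{M}, R→{P}, S→{M, T}, T→{R, U}, U→{M, R}; now {M, P, R, T, U}.
Read '1': M→{M, S}, P→∅, R→{M, N, T, U}, T→{N}, U→{N, P}; union {M, N, P, S, T, U}; ε-closure = {M, N, P, R, S, T, U}.
Read '1': M→{M, S}, N→{N}, P→∅, R→{M, N, T, U}, S→{M, P, S, U}, T→{N}, U→{N, P}; union {M, N, P, S, T, U}; ε-closure = {M, N, P, R, S, T, U}.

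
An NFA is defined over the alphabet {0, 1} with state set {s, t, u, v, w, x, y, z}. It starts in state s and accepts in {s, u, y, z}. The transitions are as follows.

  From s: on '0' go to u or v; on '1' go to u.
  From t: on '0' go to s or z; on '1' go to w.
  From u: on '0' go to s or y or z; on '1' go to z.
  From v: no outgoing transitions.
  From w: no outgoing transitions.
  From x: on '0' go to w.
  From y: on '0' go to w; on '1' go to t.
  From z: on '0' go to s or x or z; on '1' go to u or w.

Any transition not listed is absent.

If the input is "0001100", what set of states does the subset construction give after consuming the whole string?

{s, u, v, w, x, z}

Start in {s}.
Read '0': s→{u, v}; now {u, v}.
Read '0': u→{s, y, z}, v→∅; now {s, y, z}.
Read '0': s→{u, v}, y→{w}, z→{s, x, z}; now {s, u, v, w, x, z}.
Read '1': s→{u}, u→{z}, v→∅, w→∅, x→∅, z→{u, w}; now {u, w, z}.
Read '1': u→{z}, w→∅, z→{u, w}; now {u, w, z}.
Read '0': u→{s, y, z}, w→∅, z→{s, x, z}; now {s, x, y, z}.
Read '0': s→{u, v}, x→{w}, y→{w}, z→{s, x, z}; now {s, u, v, w, x, z}.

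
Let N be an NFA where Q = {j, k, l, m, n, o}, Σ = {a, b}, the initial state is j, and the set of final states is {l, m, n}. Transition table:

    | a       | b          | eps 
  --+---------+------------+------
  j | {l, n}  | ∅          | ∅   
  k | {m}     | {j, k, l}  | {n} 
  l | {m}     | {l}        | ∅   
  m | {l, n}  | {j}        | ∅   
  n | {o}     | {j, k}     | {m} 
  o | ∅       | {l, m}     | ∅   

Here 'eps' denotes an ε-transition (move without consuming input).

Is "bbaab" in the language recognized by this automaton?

Start in {j}.
Read 'b': {j} → ∅.
The set is empty and remains empty for the remaining 4 symbols.
The final set ∅ contains no accepting state.

No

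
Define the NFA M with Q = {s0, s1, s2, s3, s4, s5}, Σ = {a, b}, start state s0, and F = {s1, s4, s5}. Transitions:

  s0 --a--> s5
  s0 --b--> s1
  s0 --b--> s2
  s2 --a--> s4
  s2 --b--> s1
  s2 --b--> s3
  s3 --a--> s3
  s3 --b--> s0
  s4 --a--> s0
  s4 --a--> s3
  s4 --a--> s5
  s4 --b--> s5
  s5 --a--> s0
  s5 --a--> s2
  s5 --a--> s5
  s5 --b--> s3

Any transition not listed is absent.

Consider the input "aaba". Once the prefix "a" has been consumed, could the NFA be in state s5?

Yes

Start in {s0}.
Read 'a': {s0} → {s5}.
State s5 is in {s5}.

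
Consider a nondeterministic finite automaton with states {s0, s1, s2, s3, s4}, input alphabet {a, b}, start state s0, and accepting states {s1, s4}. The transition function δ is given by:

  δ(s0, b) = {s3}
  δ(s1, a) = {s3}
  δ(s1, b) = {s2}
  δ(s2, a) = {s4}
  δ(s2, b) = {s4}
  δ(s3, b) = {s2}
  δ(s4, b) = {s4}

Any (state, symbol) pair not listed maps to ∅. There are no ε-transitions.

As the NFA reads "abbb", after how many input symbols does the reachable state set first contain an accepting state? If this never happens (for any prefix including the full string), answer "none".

none

Start in {s0}.
Read 'a': s0→∅; now ∅.
The set is empty and remains empty for the remaining 3 symbols.
No reachable set along the way intersects F.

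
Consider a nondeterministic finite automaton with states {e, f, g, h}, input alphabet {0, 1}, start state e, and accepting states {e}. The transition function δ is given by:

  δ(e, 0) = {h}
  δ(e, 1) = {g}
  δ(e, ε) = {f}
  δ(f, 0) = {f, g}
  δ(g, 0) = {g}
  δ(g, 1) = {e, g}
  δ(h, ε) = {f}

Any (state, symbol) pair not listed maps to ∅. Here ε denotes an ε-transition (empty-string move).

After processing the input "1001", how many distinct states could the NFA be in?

Start: ε-closure({e}) = {e, f}.
Read '1': e→{g}, f→∅; now {g}.
Read '0': g→{g}; now {g}.
Read '0': g→{g}; now {g}.
Read '1': g→{e, g}; union {e, g}; ε-closure = {e, f, g}.
That set has 3 states.

3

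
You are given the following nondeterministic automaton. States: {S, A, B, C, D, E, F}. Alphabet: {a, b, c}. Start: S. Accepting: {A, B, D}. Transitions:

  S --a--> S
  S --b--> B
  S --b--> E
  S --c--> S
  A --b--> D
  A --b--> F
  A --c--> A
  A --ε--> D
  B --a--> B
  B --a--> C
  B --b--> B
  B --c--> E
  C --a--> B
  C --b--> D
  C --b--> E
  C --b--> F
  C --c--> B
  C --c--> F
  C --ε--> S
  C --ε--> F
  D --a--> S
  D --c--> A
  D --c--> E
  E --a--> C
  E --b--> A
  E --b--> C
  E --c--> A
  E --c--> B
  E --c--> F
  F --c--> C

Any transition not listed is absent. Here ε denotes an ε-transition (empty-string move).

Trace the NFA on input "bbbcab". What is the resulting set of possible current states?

{B, D, E, F}

Start in {S}.
Read 'b': S→{B, E}; now {B, E}.
Read 'b': B→{B}, E→{A, C}; union {A, B, C}; ε-closure = {S, A, B, C, D, F}.
Read 'b': S→{B, E}, A→{D, F}, B→{B}, C→{D, E, F}, D→∅, F→∅; now {B, D, E, F}.
Read 'c': B→{E}, D→{A, E}, E→{A, B, F}, F→{C}; union {A, B, C, E, F}; ε-closure = {S, A, B, C, D, E, F}.
Read 'a': S→{S}, A→∅, B→{B, C}, C→{B}, D→{S}, E→{C}, F→∅; union {S, B, C}; ε-closure = {S, B, C, F}.
Read 'b': S→{B, E}, B→{B}, C→{D, E, F}, F→∅; now {B, D, E, F}.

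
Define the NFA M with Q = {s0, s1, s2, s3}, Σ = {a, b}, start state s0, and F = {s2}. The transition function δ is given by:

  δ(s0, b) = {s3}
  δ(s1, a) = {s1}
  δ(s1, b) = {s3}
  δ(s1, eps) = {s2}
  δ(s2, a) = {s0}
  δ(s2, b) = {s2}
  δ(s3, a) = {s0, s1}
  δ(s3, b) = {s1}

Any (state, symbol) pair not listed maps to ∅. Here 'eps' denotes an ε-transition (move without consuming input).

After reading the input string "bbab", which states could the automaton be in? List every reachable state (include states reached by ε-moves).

{s2, s3}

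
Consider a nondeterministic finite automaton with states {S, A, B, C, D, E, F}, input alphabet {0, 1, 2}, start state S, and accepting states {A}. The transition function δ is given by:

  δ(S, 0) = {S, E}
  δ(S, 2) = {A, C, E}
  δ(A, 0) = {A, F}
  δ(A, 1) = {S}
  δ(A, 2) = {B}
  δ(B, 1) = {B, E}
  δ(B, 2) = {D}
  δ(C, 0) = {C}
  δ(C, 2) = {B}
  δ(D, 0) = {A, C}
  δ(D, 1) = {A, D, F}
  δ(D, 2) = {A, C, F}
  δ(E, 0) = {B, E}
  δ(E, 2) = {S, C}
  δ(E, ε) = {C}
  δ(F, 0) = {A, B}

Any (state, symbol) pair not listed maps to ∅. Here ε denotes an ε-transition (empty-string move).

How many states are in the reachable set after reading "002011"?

3

Start in {S}.
Read '0': S→{S, E}; union {S, E}; ε-closure = {S, C, E}.
Read '0': S→{S, E}, C→{C}, E→{B, E}; now {S, B, C, E}.
Read '2': S→{A, C, E}, B→{D}, C→{B}, E→{S, C}; now {S, A, B, C, D, E}.
Read '0': S→{S, E}, A→{A, F}, B→∅, C→{C}, D→{A, C}, E→{B, E}; now {S, A, B, C, E, F}.
Read '1': S→∅, A→{S}, B→{B, E}, C→∅, E→∅, F→∅; union {S, B, E}; ε-closure = {S, B, C, E}.
Read '1': S→∅, B→{B, E}, C→∅, E→∅; union {B, E}; ε-closure = {B, C, E}.
That set has 3 states.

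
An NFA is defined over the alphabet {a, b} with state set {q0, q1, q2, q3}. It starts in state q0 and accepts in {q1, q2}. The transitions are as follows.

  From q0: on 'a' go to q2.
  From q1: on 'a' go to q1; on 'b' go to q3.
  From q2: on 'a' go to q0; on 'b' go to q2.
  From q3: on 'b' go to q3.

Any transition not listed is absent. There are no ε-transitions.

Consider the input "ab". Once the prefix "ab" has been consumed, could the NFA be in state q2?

Yes

Start in {q0}.
Read 'a': {q0} → {q2}.
Read 'b': {q2} → {q2}.
State q2 is in {q2}.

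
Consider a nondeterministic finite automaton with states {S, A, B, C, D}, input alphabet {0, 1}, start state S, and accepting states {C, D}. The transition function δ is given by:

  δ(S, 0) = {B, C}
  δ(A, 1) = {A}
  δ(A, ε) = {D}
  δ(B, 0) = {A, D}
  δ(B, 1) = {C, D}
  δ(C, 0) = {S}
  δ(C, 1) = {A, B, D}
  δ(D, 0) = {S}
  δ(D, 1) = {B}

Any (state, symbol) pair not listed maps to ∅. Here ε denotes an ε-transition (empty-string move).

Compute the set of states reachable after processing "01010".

{S, A, D}

Start in {S}.
Read '0': S→{B, C}; now {B, C}.
Read '1': B→{C, D}, C→{A, B, D}; now {A, B, C, D}.
Read '0': A→∅, B→{A, D}, C→{S}, D→{S}; now {S, A, D}.
Read '1': S→∅, A→{A}, D→{B}; union {A, B}; ε-closure = {A, B, D}.
Read '0': A→∅, B→{A, D}, D→{S}; now {S, A, D}.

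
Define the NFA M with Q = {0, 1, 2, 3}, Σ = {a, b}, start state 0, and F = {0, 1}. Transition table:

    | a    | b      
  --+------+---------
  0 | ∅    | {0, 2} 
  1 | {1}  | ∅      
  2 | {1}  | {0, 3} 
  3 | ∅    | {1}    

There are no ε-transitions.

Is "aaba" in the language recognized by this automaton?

No

Start in {0}.
Read 'a': {0} → ∅.
The set is empty and remains empty for the remaining 3 symbols.
The final set ∅ contains no accepting state.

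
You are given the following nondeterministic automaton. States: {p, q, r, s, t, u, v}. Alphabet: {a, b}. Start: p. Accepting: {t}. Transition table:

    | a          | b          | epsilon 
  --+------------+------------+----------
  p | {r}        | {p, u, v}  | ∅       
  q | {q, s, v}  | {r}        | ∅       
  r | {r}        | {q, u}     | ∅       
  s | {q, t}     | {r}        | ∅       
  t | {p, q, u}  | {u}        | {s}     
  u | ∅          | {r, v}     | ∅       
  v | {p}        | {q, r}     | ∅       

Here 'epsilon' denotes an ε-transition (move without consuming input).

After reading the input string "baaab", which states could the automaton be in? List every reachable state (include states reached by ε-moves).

{q, u}

Start in {p}.
Read 'b': p→{p, u, v}; now {p, u, v}.
Read 'a': p→{r}, u→∅, v→{p}; now {p, r}.
Read 'a': p→{r}, r→{r}; now {r}.
Read 'a': r→{r}; now {r}.
Read 'b': r→{q, u}; now {q, u}.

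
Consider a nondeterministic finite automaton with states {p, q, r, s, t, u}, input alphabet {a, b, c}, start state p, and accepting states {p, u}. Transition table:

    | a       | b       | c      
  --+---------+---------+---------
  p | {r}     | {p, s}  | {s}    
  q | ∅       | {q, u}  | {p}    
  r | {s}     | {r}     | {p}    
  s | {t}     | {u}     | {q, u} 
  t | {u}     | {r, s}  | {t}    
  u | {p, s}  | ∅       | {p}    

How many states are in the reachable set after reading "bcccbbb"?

Start in {p}.
Read 'b': {p} → {p, s}.
Read 'c': {p, s} → {q, s, u}.
Read 'c': {q, s, u} → {p, q, u}.
Read 'c': {p, q, u} → {p, s}.
Read 'b': {p, s} → {p, s, u}.
Read 'b': {p, s, u} → {p, s, u}.
Read 'b': {p, s, u} → {p, s, u}.
That set has 3 states.

3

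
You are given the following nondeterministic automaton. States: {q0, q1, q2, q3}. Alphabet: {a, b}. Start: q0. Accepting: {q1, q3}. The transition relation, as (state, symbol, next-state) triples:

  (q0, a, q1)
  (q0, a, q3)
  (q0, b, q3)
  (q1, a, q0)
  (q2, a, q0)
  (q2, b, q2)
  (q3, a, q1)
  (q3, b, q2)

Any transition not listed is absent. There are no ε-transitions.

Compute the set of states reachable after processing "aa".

{q0, q1}

Start in {q0}.
Read 'a': q0→{q1, q3}; now {q1, q3}.
Read 'a': q1→{q0}, q3→{q1}; now {q0, q1}.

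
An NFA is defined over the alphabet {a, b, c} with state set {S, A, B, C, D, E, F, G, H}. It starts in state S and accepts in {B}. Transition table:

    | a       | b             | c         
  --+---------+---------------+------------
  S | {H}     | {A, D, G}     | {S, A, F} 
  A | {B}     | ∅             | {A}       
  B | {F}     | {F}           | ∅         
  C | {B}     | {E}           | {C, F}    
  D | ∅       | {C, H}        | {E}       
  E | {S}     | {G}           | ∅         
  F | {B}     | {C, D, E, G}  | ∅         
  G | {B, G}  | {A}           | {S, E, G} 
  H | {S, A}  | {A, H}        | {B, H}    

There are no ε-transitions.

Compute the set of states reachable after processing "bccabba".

{S, A, B, G}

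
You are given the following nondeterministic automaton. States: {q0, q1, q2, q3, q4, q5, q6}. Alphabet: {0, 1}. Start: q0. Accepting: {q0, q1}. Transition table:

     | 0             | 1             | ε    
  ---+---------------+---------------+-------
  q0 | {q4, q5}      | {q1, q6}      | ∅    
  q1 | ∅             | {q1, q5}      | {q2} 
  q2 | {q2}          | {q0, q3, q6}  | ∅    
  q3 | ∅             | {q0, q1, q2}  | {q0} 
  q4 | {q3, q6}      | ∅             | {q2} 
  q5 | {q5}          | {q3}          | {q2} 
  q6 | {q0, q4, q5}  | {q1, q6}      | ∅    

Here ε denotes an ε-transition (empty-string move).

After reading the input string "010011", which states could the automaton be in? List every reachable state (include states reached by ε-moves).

{q0, q1, q2, q3, q5, q6}

Start in {q0}.
Read '0': {q0} → {q2, q4, q5}.
Read '1': {q2, q4, q5} → {q0, q3, q6}.
Read '0': {q0, q3, q6} → {q0, q2, q4, q5}.
Read '0': {q0, q2, q4, q5} → {q0, q2, q3, q4, q5, q6}.
Read '1': {q0, q2, q3, q4, q5, q6} → {q0, q1, q2, q3, q6}.
Read '1': {q0, q1, q2, q3, q6} → {q0, q1, q2, q3, q5, q6}.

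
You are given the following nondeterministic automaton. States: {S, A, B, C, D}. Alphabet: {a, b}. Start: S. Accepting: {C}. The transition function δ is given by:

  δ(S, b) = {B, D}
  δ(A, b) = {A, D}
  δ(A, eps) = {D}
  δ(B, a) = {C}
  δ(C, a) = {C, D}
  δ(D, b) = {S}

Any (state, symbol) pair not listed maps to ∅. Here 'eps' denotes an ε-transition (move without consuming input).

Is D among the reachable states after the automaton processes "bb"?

Start in {S}.
Read 'b': S→{B, D}; now {B, D}.
Read 'b': B→∅, D→{S}; now {S}.
State D is not in {S}.

No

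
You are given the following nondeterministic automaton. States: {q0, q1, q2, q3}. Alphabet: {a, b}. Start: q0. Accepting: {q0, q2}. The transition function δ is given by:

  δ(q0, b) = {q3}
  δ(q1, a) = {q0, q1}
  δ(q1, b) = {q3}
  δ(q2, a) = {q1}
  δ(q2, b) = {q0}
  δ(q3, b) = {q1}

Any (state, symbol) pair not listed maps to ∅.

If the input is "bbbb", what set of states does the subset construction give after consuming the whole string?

Start in {q0}.
Read 'b': {q0} → {q3}.
Read 'b': {q3} → {q1}.
Read 'b': {q1} → {q3}.
Read 'b': {q3} → {q1}.

{q1}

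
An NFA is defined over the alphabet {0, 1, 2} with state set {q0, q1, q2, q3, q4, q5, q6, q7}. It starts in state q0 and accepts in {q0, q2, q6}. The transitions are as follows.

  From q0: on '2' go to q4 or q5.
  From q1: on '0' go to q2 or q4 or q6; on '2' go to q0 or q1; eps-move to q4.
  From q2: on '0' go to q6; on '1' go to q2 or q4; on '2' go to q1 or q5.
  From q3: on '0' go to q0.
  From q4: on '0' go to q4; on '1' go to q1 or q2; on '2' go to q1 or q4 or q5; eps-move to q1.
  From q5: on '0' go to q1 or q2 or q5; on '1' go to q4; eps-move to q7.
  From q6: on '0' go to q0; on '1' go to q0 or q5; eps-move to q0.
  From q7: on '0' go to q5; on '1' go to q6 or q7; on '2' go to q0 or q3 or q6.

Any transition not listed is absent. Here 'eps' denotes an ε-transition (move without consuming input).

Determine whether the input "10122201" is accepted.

Start in {q0}.
Read '1': q0→∅; now ∅.
The set is empty and remains empty for the remaining 7 symbols.
The final set ∅ contains no accepting state.

No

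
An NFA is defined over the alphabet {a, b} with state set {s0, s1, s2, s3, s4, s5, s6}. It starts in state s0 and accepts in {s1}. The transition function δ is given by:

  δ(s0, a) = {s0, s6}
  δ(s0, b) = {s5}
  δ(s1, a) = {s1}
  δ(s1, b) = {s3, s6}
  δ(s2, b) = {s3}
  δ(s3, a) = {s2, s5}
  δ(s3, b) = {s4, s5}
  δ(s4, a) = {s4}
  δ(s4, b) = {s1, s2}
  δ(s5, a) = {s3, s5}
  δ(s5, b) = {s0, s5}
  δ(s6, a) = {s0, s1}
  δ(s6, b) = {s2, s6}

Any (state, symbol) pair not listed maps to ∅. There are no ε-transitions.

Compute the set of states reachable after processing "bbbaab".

{s0, s2, s3, s4, s5, s6}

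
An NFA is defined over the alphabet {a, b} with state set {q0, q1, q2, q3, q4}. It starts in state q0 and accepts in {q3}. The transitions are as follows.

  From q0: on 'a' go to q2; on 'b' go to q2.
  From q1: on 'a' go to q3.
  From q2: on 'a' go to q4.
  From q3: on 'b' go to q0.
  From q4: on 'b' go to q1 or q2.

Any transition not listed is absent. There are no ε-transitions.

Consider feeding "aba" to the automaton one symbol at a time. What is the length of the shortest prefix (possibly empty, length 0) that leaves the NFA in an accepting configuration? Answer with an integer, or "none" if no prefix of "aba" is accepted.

none

Start in {q0}.
Read 'a': {q0} → {q2}.
Read 'b': {q2} → ∅.
The set is empty and remains empty for the remaining 1 symbol.
No reachable set along the way intersects F.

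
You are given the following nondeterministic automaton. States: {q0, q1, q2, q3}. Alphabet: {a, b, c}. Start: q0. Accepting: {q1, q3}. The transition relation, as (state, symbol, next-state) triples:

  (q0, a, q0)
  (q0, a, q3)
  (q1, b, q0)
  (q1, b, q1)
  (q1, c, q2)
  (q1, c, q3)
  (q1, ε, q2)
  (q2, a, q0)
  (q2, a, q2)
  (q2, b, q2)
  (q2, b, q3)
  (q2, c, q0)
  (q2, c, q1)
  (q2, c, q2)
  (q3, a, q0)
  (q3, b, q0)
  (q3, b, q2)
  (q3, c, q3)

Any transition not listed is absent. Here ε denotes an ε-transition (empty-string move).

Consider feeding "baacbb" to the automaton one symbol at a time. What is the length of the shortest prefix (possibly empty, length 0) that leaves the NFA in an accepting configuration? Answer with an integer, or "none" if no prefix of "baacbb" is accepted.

none

Start in {q0}.
Read 'b': q0→∅; now ∅.
The set is empty and remains empty for the remaining 5 symbols.
No reachable set along the way intersects F.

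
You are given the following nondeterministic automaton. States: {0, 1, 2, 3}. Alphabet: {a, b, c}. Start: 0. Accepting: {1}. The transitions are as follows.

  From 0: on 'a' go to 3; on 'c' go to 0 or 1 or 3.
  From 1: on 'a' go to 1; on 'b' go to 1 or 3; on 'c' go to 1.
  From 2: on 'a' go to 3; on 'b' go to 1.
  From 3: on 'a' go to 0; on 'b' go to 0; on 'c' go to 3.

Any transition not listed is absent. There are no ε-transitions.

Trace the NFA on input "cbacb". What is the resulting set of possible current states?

{0, 1, 3}

Start in {0}.
Read 'c': {0} → {0, 1, 3}.
Read 'b': {0, 1, 3} → {0, 1, 3}.
Read 'a': {0, 1, 3} → {0, 1, 3}.
Read 'c': {0, 1, 3} → {0, 1, 3}.
Read 'b': {0, 1, 3} → {0, 1, 3}.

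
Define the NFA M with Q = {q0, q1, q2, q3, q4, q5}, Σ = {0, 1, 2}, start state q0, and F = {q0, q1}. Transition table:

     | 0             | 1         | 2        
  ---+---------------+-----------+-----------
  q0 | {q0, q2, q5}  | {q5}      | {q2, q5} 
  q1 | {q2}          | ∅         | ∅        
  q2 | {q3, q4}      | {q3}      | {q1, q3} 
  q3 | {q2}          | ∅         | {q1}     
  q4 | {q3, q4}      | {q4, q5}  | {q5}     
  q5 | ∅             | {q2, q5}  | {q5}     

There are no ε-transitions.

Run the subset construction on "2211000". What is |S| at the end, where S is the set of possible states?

3

Start in {q0}.
Read '2': q0→{q2, q5}; now {q2, q5}.
Read '2': q2→{q1, q3}, q5→{q5}; now {q1, q3, q5}.
Read '1': q1→∅, q3→∅, q5→{q2, q5}; now {q2, q5}.
Read '1': q2→{q3}, q5→{q2, q5}; now {q2, q3, q5}.
Read '0': q2→{q3, q4}, q3→{q2}, q5→∅; now {q2, q3, q4}.
Read '0': q2→{q3, q4}, q3→{q2}, q4→{q3, q4}; now {q2, q3, q4}.
Read '0': q2→{q3, q4}, q3→{q2}, q4→{q3, q4}; now {q2, q3, q4}.
That set has 3 states.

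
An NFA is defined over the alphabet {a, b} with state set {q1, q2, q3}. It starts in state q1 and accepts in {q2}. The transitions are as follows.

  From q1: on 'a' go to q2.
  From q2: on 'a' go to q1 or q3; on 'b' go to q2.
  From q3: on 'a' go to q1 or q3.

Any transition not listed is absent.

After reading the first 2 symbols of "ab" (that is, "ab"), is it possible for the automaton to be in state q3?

No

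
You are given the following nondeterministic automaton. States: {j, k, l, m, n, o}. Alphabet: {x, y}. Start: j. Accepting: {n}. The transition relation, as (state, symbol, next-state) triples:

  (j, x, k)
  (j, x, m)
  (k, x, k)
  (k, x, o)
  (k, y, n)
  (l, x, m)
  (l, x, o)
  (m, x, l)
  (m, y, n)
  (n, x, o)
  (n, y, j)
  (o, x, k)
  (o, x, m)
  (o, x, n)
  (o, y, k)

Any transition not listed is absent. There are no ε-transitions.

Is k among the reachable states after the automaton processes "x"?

Start in {j}.
Read 'x': j→{k, m}; now {k, m}.
State k is in {k, m}.

Yes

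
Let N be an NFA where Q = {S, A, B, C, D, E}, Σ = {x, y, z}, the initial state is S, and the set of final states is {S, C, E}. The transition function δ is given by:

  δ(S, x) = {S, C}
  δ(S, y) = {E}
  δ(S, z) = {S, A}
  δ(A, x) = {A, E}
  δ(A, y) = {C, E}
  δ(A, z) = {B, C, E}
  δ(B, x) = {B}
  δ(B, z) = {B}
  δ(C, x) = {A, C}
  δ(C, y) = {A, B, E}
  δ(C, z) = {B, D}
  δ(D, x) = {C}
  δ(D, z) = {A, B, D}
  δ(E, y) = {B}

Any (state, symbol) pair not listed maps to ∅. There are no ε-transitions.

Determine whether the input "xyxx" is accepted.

Yes

Start in {S}.
Read 'x': S→{S, C}; now {S, C}.
Read 'y': S→{E}, C→{A, B, E}; now {A, B, E}.
Read 'x': A→{A, E}, B→{B}, E→∅; now {A, B, E}.
Read 'x': A→{A, E}, B→{B}, E→∅; now {A, B, E}.
The final set {A, B, E} contains the accepting state E.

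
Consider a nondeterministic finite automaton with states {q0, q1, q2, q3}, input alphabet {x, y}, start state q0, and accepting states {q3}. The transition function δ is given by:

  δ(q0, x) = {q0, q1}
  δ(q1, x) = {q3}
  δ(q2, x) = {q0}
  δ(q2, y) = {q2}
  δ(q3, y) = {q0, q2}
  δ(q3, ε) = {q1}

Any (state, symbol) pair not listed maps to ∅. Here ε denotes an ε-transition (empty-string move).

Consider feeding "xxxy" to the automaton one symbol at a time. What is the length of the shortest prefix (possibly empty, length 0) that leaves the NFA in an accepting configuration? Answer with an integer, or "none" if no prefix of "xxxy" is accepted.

2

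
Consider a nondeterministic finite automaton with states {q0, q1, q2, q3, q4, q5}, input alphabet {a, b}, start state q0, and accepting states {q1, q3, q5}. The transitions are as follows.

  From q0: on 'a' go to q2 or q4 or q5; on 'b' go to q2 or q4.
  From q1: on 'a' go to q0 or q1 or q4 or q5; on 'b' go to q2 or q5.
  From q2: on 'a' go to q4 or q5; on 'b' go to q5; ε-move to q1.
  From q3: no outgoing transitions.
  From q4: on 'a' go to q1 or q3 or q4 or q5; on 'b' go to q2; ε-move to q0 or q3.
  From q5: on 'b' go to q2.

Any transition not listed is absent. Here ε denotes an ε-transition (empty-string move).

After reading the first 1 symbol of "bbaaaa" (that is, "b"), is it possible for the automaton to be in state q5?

No

Start in {q0}.
Read 'b': q0→{q2, q4}; union {q2, q4}; ε-closure = {q0, q1, q2, q3, q4}.
State q5 is not in {q0, q1, q2, q3, q4}.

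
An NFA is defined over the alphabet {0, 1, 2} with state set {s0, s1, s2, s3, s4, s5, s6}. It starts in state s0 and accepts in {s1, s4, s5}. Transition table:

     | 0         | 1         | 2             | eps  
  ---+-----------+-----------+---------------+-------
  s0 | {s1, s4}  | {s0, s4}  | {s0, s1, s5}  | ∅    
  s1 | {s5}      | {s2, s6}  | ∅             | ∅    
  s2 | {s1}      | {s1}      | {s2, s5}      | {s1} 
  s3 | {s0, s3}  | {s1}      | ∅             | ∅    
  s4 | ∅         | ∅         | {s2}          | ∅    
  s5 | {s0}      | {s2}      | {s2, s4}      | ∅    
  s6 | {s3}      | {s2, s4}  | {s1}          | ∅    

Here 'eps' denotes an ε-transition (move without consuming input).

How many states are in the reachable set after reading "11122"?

5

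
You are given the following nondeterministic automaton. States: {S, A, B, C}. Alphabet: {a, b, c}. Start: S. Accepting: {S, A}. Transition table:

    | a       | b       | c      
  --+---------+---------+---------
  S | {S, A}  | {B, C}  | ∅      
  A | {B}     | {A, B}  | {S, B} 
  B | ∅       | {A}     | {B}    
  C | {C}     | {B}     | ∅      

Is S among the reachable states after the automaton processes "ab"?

No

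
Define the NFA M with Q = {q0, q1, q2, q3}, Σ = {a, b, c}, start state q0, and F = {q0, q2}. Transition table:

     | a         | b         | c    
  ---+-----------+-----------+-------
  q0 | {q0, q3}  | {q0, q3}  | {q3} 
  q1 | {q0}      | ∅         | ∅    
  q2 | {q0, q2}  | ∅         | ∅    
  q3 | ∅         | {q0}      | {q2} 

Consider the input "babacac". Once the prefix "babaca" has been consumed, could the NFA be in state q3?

No

Start in {q0}.
Read 'b': q0→{q0, q3}; now {q0, q3}.
Read 'a': q0→{q0, q3}, q3→∅; now {q0, q3}.
Read 'b': q0→{q0, q3}, q3→{q0}; now {q0, q3}.
Read 'a': q0→{q0, q3}, q3→∅; now {q0, q3}.
Read 'c': q0→{q3}, q3→{q2}; now {q2, q3}.
Read 'a': q2→{q0, q2}, q3→∅; now {q0, q2}.
State q3 is not in {q0, q2}.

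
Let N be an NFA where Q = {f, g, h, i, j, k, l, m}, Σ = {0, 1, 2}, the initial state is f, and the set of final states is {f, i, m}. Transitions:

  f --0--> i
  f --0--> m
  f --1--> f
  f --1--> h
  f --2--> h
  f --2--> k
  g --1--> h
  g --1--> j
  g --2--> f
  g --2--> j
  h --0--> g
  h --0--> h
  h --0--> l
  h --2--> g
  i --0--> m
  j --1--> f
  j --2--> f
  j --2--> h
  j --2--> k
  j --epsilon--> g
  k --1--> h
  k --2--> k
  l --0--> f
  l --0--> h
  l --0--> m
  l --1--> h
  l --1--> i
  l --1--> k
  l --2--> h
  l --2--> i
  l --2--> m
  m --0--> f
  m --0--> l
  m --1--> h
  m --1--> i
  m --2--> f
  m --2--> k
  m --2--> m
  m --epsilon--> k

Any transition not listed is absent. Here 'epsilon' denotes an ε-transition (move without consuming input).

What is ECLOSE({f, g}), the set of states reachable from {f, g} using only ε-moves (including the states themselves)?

{f, g}

Begin with {f, g}.
No ε-moves leave this set, so the closure equals the set itself.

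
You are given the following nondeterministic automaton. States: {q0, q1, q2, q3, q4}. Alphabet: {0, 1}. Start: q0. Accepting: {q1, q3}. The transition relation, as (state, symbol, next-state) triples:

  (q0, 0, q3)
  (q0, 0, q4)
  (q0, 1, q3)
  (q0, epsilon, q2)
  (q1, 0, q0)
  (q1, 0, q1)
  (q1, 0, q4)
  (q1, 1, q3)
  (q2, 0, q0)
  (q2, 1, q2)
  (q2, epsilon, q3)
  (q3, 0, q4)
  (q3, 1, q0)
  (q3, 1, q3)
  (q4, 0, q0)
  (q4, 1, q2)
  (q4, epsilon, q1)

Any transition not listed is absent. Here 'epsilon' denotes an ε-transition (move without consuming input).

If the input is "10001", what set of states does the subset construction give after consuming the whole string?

Start: ε-closure({q0}) = {q0, q2, q3}.
Read '1': q0→{q3}, q2→{q2}, q3→{q0, q3}; now {q0, q2, q3}.
Read '0': q0→{q3, q4}, q2→{q0}, q3→{q4}; union {q0, q3, q4}; ε-closure = {q0, q1, q2, q3, q4}.
Read '0': q0→{q3, q4}, q1→{q0, q1, q4}, q2→{q0}, q3→{q4}, q4→{q0}; union {q0, q1, q3, q4}; ε-closure = {q0, q1, q2, q3, q4}.
Read '0': q0→{q3, q4}, q1→{q0, q1, q4}, q2→{q0}, q3→{q4}, q4→{q0}; union {q0, q1, q3, q4}; ε-closure = {q0, q1, q2, q3, q4}.
Read '1': q0→{q3}, q1→{q3}, q2→{q2}, q3→{q0, q3}, q4→{q2}; now {q0, q2, q3}.

{q0, q2, q3}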